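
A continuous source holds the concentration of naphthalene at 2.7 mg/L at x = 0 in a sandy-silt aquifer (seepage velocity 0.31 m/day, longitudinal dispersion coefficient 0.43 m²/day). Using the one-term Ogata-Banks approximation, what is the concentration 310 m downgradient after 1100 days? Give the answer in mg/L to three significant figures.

For a continuous step input, C/C₀ ≈ ½·erfc((x−vt)/(2√(Dt))).
vt = 0.31 × 1100 = 341 m and 2√(Dt) = 2√(0.43 × 1100) = 43.50 m.
Argument (x−vt)/(2√(Dt)) = (310 − 341)/43.50 = -0.7126; ½·erfc(-0.7126) = 0.8432.
C = 2.7 × 0.8432 = 2.28 mg/L.

2.28 mg/L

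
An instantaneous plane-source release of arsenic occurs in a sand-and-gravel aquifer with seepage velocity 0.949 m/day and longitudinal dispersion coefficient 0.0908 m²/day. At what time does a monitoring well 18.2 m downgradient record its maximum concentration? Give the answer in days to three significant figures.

For the 1D instantaneous-source solution, setting ∂C/∂t = 0 at fixed x gives v²t² + 2Dt − x² = 0, so t = (√(D² + v²x²) − D)/v².
√(D² + v²x²) = √(0.0908² + 0.949² × 18.2²) = 17.27; v² = 0.900601.
t = (17.27 − 0.0908)/0.900601 = 19.1 days (vs. the pure-advection estimate x/v = 19.2 d).

19.1 days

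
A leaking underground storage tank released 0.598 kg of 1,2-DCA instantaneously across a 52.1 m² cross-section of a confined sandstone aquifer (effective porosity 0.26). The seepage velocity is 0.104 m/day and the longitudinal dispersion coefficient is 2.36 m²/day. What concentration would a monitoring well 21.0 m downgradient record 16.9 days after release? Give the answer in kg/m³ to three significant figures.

0.000194 kg/m³

For an instantaneous plane source, C(x,t) = M/(n_e·A·√(4πDt)) · exp(−(x−vt)²/(4Dt)), with n_e·A the pore (flow) area.
Plume center vt = 0.104 × 16.9 = 1.7576 m, so the well at 21.0 m is 19.2424 m downgradient of the peak.
√(4πDt) = 22.39 m, giving peak height M/(n_e·A·√(4πDt)) = 0.598/(0.26 × 52.1 × 22.39) = 0.001972 kg/m³.
(x−vt)²/(4Dt) = (19.2424)²/(4 × 2.36 × 16.9) = 2.321; exp(−2.321) = 0.09818.
C = 0.001972 × 0.09818 = 0.000194 kg/m³.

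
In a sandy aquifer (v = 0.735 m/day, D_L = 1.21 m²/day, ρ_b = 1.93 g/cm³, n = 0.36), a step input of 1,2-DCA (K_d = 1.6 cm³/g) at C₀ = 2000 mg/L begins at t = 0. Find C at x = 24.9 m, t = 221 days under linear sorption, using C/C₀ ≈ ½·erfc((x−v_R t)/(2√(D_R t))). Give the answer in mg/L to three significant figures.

Retardation factor R = 1 + ρ_b·K_d/n = 1 + 1.93 × 1.6/0.36 = 9.578.
Sorption retards both mechanisms: v_R = v/R = 0.07674 m/day, D_R = D/R = 0.1263 m²/day.
v_R·t = 0.07674 × 221 = 16.95954 m; 2√(D_R t) = 10.57 m; argument = (24.9 − 16.95954)/10.57 = 0.7512.
C = C₀ × ½·erfc(0.7512) = 2000 × 0.1440 = 288 mg/L.

288 mg/L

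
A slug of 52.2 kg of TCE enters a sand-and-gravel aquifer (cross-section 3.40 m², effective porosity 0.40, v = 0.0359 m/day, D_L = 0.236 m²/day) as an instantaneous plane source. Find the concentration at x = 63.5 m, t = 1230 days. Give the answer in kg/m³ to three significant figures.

For an instantaneous plane source, C(x,t) = M/(n_e·A·√(4πDt)) · exp(−(x−vt)²/(4Dt)), with n_e·A the pore (flow) area.
Plume center vt = 0.0359 × 1230 = 44.157 m, so the well at 63.5 m is 19.343 m downgradient of the peak.
√(4πDt) = 60.40 m, giving peak height M/(n_e·A·√(4πDt)) = 52.2/(0.40 × 3.40 × 60.40) = 0.6355 kg/m³.
(x−vt)²/(4Dt) = (19.343)²/(4 × 0.236 × 1230) = 0.3222; exp(−0.3222) = 0.7246.
C = 0.6355 × 0.7246 = 0.460 kg/m³.

0.460 kg/m³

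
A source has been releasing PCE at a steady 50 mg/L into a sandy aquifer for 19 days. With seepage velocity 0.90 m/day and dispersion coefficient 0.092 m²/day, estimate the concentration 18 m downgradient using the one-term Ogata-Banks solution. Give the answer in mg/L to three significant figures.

15.8 mg/L

For a continuous step input, C/C₀ ≈ ½·erfc((x−vt)/(2√(Dt))).
vt = 0.90 × 19 = 17.1 m and 2√(Dt) = 2√(0.092 × 19) = 2.644 m.
Argument (x−vt)/(2√(Dt)) = (18 − 17.1)/2.644 = 0.3404; ½·erfc(0.3404) = 0.3151.
C = 50 × 0.3151 = 15.8 mg/L.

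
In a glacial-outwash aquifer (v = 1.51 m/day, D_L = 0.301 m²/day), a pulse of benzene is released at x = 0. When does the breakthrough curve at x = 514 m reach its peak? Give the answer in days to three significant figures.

For the 1D instantaneous-source solution, setting ∂C/∂t = 0 at fixed x gives v²t² + 2Dt − x² = 0, so t = (√(D² + v²x²) − D)/v².
√(D² + v²x²) = √(0.301² + 1.51² × 514²) = 776.1; v² = 2.2801.
t = (776.1 − 0.301)/2.2801 = 340 days (vs. the pure-advection estimate x/v = 340 d).

340 days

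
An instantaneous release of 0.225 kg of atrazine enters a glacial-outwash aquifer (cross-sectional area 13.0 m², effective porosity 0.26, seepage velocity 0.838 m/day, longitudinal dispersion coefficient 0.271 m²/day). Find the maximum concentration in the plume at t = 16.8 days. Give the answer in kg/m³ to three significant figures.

0.00880 kg/m³

The peak of an instantaneous 1D plume sits at x = vt; there the Gaussian factor is 1 and C_max = M/(n_e·A·√(4πDt)), where n_e·A is the pore area the mass is dissolved in.
√(4πDt) = √(4π × 0.271 × 16.8) = 7.564 m, so C_max = 0.225/(0.26 × 13.0 × 7.564) = 0.00880 kg/m³.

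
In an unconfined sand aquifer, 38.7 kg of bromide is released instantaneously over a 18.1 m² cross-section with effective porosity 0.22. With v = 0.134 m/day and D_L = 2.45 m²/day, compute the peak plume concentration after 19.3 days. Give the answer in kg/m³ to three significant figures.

The peak of an instantaneous 1D plume sits at x = vt; there the Gaussian factor is 1 and C_max = M/(n_e·A·√(4πDt)), where n_e·A is the pore area the mass is dissolved in.
√(4πDt) = √(4π × 2.45 × 19.3) = 24.38 m, so C_max = 38.7/(0.22 × 18.1 × 24.38) = 0.399 kg/m³.

0.399 kg/m³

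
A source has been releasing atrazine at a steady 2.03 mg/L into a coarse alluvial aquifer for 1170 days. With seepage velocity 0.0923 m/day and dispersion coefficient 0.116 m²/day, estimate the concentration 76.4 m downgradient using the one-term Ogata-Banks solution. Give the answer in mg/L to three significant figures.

1.97 mg/L

For a continuous step input, C/C₀ ≈ ½·erfc((x−vt)/(2√(Dt))).
vt = 0.0923 × 1170 = 107.991 m and 2√(Dt) = 2√(0.116 × 1170) = 23.30 m.
Argument (x−vt)/(2√(Dt)) = (76.4 − 107.991)/23.30 = -1.356; ½·erfc(-1.356) = 0.9724.
C = 2.03 × 0.9724 = 1.97 mg/L.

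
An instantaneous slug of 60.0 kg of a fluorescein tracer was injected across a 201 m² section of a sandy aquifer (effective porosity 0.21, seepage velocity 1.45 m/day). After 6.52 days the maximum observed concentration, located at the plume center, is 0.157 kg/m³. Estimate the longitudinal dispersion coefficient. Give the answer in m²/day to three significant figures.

1.00 m²/day

At the plume center C_max = M/(n_e·A·√(4πDt)), so D = M²/(4πt·(n_e·A·C_max)²).
n_e·A·C_max = 0.21 × 201 × 0.157 = 6.627 kg/m.
D = 60.0²/(4π × 6.52 × 6.627²) = 1.00 m²/day.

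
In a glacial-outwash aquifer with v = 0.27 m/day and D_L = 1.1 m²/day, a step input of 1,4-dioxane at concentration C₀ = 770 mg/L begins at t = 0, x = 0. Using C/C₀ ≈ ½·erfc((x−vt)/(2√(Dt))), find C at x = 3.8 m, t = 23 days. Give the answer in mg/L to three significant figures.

487 mg/L

For a continuous step input, C/C₀ ≈ ½·erfc((x−vt)/(2√(Dt))).
vt = 0.27 × 23 = 6.21 m and 2√(Dt) = 2√(1.1 × 23) = 10.06 m.
Argument (x−vt)/(2√(Dt)) = (3.8 − 6.21)/10.06 = -0.2396; ½·erfc(-0.2396) = 0.6326.
C = 770 × 0.6326 = 487 mg/L.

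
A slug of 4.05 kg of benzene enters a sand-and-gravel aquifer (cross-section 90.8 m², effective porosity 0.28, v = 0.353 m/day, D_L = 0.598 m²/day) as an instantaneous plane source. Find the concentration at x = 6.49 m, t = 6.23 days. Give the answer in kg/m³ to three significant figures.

For an instantaneous plane source, C(x,t) = M/(n_e·A·√(4πDt)) · exp(−(x−vt)²/(4Dt)), with n_e·A the pore (flow) area.
Plume center vt = 0.353 × 6.23 = 2.19919 m, so the well at 6.49 m is 4.29081 m downgradient of the peak.
√(4πDt) = 6.842 m, giving peak height M/(n_e·A·√(4πDt)) = 4.05/(0.28 × 90.8 × 6.842) = 0.02328 kg/m³.
(x−vt)²/(4Dt) = (4.29081)²/(4 × 0.598 × 6.23) = 1.235; exp(−1.235) = 0.2908.
C = 0.02328 × 0.2908 = 0.00677 kg/m³.

0.00677 kg/m³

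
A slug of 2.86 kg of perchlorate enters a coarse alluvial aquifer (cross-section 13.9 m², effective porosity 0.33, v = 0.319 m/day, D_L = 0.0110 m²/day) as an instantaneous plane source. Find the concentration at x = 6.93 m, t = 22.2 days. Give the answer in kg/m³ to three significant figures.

For an instantaneous plane source, C(x,t) = M/(n_e·A·√(4πDt)) · exp(−(x−vt)²/(4Dt)), with n_e·A the pore (flow) area.
Plume center vt = 0.319 × 22.2 = 7.0818 m, so the well at 6.93 m is 0.1518 m upgradient of the peak.
√(4πDt) = 1.752 m, giving peak height M/(n_e·A·√(4πDt)) = 2.86/(0.33 × 13.9 × 1.752) = 0.3559 kg/m³.
(x−vt)²/(4Dt) = (-0.1518)²/(4 × 0.0110 × 22.2) = 0.02359; exp(−0.02359) = 0.9767.
C = 0.3559 × 0.9767 = 0.348 kg/m³.

0.348 kg/m³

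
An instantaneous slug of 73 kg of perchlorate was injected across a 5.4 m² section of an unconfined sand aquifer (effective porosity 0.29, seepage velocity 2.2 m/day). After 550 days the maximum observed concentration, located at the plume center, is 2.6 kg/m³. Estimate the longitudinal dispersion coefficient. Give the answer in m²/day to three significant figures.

At the plume center C_max = M/(n_e·A·√(4πDt)), so D = M²/(4πt·(n_e·A·C_max)²).
n_e·A·C_max = 0.29 × 5.4 × 2.6 = 4.072 kg/m.
D = 73²/(4π × 550 × 4.072²) = 0.0465 m²/day.

0.0465 m²/day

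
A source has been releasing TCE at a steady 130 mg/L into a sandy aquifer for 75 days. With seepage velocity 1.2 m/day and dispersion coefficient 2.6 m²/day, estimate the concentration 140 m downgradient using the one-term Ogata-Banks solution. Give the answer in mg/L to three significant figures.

0.738 mg/L

For a continuous step input, C/C₀ ≈ ½·erfc((x−vt)/(2√(Dt))).
vt = 1.2 × 75 = 90 m and 2√(Dt) = 2√(2.6 × 75) = 27.93 m.
Argument (x−vt)/(2√(Dt)) = (140 − 90)/27.93 = 1.790; ½·erfc(1.790) = 0.005680.
C = 130 × 0.005680 = 0.738 mg/L.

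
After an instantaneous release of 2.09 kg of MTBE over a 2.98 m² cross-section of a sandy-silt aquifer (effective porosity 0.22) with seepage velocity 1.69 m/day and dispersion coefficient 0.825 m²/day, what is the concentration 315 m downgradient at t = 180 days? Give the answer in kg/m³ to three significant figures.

0.0606 kg/m³

For an instantaneous plane source, C(x,t) = M/(n_e·A·√(4πDt)) · exp(−(x−vt)²/(4Dt)), with n_e·A the pore (flow) area.
Plume center vt = 1.69 × 180 = 304.2 m, so the well at 315 m is 10.8 m downgradient of the peak.
√(4πDt) = 43.20 m, giving peak height M/(n_e·A·√(4πDt)) = 2.09/(0.22 × 2.98 × 43.20) = 0.07379 kg/m³.
(x−vt)²/(4Dt) = (10.8)²/(4 × 0.825 × 180) = 0.1964; exp(−0.1964) = 0.8217.
C = 0.07379 × 0.8217 = 0.0606 kg/m³.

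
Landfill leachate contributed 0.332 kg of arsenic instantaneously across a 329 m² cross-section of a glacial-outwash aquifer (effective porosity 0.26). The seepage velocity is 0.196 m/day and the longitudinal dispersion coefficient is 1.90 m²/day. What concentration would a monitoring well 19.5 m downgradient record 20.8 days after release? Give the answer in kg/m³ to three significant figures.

3.87e-05 kg/m³

For an instantaneous plane source, C(x,t) = M/(n_e·A·√(4πDt)) · exp(−(x−vt)²/(4Dt)), with n_e·A the pore (flow) area.
Plume center vt = 0.196 × 20.8 = 4.0768 m, so the well at 19.5 m is 15.4232 m downgradient of the peak.
√(4πDt) = 22.29 m, giving peak height M/(n_e·A·√(4πDt)) = 0.332/(0.26 × 329 × 22.29) = 0.0001741 kg/m³.
(x−vt)²/(4Dt) = (15.4232)²/(4 × 1.90 × 20.8) = 1.505; exp(−1.505) = 0.2220.
C = 0.0001741 × 0.2220 = 3.87e-05 kg/m³.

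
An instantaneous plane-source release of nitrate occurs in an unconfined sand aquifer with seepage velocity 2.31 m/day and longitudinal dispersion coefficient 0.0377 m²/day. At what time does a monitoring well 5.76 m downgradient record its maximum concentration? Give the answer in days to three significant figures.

For the 1D instantaneous-source solution, setting ∂C/∂t = 0 at fixed x gives v²t² + 2Dt − x² = 0, so t = (√(D² + v²x²) − D)/v².
√(D² + v²x²) = √(0.0377² + 2.31² × 5.76²) = 13.31; v² = 5.3361.
t = (13.31 − 0.0377)/5.3361 = 2.49 days (vs. the pure-advection estimate x/v = 2.49 d).

2.49 days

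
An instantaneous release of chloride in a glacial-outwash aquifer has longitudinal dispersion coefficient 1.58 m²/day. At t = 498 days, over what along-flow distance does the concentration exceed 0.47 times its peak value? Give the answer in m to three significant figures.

97.5 m

The plume is Gaussian with σ = √(2Dt) = √(2 × 1.58 × 498) = 39.67 m.
C/C_peak = exp(−Δx²/(2σ²)) = 0.47 ⇒ Δx = σ·√(−2 ln 0.47) = 39.67 × 1.229 = 48.75 m.
Width = 2Δx = 97.5 m.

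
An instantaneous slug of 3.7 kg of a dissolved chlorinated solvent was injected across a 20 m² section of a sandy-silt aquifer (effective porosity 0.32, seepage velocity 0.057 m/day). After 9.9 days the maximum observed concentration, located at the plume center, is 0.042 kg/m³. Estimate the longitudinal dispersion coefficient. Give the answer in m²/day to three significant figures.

1.52 m²/day

At the plume center C_max = M/(n_e·A·√(4πDt)), so D = M²/(4πt·(n_e·A·C_max)²).
n_e·A·C_max = 0.32 × 20 × 0.042 = 0.2688 kg/m.
D = 3.7²/(4π × 9.9 × 0.2688²) = 1.52 m²/day.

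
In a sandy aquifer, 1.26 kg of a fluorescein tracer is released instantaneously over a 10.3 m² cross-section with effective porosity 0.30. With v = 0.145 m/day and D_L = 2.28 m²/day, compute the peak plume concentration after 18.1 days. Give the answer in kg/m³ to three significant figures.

The peak of an instantaneous 1D plume sits at x = vt; there the Gaussian factor is 1 and C_max = M/(n_e·A·√(4πDt)), where n_e·A is the pore area the mass is dissolved in.
√(4πDt) = √(4π × 2.28 × 18.1) = 22.77 m, so C_max = 1.26/(0.30 × 10.3 × 22.77) = 0.0179 kg/m³.

0.0179 kg/m³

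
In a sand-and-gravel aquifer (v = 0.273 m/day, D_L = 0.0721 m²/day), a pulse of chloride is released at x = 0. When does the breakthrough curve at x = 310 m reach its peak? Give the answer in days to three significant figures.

For the 1D instantaneous-source solution, setting ∂C/∂t = 0 at fixed x gives v²t² + 2Dt − x² = 0, so t = (√(D² + v²x²) − D)/v².
√(D² + v²x²) = √(0.0721² + 0.273² × 310²) = 84.63; v² = 0.074529.
t = (84.63 − 0.0721)/0.074529 = 1130 days (vs. the pure-advection estimate x/v = 1140 d).

1130 days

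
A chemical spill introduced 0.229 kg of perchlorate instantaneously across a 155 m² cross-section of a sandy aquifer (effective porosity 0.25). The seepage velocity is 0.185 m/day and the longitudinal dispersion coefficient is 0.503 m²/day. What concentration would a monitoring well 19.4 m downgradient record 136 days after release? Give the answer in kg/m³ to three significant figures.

For an instantaneous plane source, C(x,t) = M/(n_e·A·√(4πDt)) · exp(−(x−vt)²/(4Dt)), with n_e·A the pore (flow) area.
Plume center vt = 0.185 × 136 = 25.16 m, so the well at 19.4 m is 5.76 m upgradient of the peak.
√(4πDt) = 29.32 m, giving peak height M/(n_e·A·√(4πDt)) = 0.229/(0.25 × 155 × 29.32) = 0.0002016 kg/m³.
(x−vt)²/(4Dt) = (-5.76)²/(4 × 0.503 × 136) = 0.1212; exp(−0.1212) = 0.8859.
C = 0.0002016 × 0.8859 = 0.000179 kg/m³.

0.000179 kg/m³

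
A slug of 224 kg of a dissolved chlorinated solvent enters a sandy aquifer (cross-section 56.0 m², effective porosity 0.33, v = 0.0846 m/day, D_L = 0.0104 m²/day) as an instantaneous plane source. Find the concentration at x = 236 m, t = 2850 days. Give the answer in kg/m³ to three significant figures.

For an instantaneous plane source, C(x,t) = M/(n_e·A·√(4πDt)) · exp(−(x−vt)²/(4Dt)), with n_e·A the pore (flow) area.
Plume center vt = 0.0846 × 2850 = 241.11 m, so the well at 236 m is 5.11 m upgradient of the peak.
√(4πDt) = 19.30 m, giving peak height M/(n_e·A·√(4πDt)) = 224/(0.33 × 56.0 × 19.30) = 0.6280 kg/m³.
(x−vt)²/(4Dt) = (-5.11)²/(4 × 0.0104 × 2850) = 0.2202; exp(−0.2202) = 0.8024.
C = 0.6280 × 0.8024 = 0.504 kg/m³.

0.504 kg/m³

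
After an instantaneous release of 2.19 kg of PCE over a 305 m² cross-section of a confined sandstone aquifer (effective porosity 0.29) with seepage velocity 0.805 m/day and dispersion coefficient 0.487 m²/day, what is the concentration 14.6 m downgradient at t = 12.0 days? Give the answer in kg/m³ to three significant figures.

0.00102 kg/m³

For an instantaneous plane source, C(x,t) = M/(n_e·A·√(4πDt)) · exp(−(x−vt)²/(4Dt)), with n_e·A the pore (flow) area.
Plume center vt = 0.805 × 12.0 = 9.66 m, so the well at 14.6 m is 4.94 m downgradient of the peak.
√(4πDt) = 8.570 m, giving peak height M/(n_e·A·√(4πDt)) = 2.19/(0.29 × 305 × 8.570) = 0.002889 kg/m³.
(x−vt)²/(4Dt) = (4.94)²/(4 × 0.487 × 12.0) = 1.044; exp(−1.044) = 0.3520.
C = 0.002889 × 0.3520 = 0.00102 kg/m³.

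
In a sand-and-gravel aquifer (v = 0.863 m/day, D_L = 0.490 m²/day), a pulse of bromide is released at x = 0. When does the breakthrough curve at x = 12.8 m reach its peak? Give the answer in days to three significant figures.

For the 1D instantaneous-source solution, setting ∂C/∂t = 0 at fixed x gives v²t² + 2Dt − x² = 0, so t = (√(D² + v²x²) − D)/v².
√(D² + v²x²) = √(0.490² + 0.863² × 12.8²) = 11.06; v² = 0.744769.
t = (11.06 − 0.490)/0.744769 = 14.2 days (vs. the pure-advection estimate x/v = 14.8 d).

14.2 days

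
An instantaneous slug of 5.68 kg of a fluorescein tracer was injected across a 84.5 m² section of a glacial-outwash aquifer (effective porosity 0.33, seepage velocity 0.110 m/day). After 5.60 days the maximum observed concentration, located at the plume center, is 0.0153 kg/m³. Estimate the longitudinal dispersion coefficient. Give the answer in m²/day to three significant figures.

2.52 m²/day

At the plume center C_max = M/(n_e·A·√(4πDt)), so D = M²/(4πt·(n_e·A·C_max)²).
n_e·A·C_max = 0.33 × 84.5 × 0.0153 = 0.4266 kg/m.
D = 5.68²/(4π × 5.60 × 0.4266²) = 2.52 m²/day.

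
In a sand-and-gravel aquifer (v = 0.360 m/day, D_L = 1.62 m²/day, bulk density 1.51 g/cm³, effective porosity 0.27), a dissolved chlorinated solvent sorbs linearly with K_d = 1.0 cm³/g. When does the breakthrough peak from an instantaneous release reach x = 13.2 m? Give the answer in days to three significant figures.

Retardation factor R = 1 + ρ_b·K_d/n = 1 + 1.51 × 1.0/0.27 = 6.593.
Sorption retards both mechanisms: v_R = v/R = 0.05460 m/day, D_R = D/R = 0.2457 m²/day.
Peak time from v_R²t² + 2D_R t − x² = 0: t = (√(D_R² + v_R²x²) − D_R)/v_R².
√(D_R² + v_R²x²) = √(0.2457² + 0.05460² × 13.2²) = 0.7614; v_R² = 0.002981.
t = (0.7614 − 0.2457)/0.002981 = 173 days.

173 days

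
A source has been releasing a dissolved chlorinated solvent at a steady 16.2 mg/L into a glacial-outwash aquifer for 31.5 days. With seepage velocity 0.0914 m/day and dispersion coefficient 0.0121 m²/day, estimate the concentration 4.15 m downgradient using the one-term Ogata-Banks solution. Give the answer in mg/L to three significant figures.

1.18 mg/L

For a continuous step input, C/C₀ ≈ ½·erfc((x−vt)/(2√(Dt))).
vt = 0.0914 × 31.5 = 2.8791 m and 2√(Dt) = 2√(0.0121 × 31.5) = 1.235 m.
Argument (x−vt)/(2√(Dt)) = (4.15 − 2.8791)/1.235 = 1.029; ½·erfc(1.029) = 0.07280.
C = 16.2 × 0.07280 = 1.18 mg/L.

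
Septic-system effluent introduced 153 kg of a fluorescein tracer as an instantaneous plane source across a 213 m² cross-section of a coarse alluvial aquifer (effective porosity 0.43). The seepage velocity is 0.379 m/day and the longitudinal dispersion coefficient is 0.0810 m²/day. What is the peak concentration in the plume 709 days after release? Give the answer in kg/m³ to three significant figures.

0.0622 kg/m³

The peak of an instantaneous 1D plume sits at x = vt; there the Gaussian factor is 1 and C_max = M/(n_e·A·√(4πDt)), where n_e·A is the pore area the mass is dissolved in.
√(4πDt) = √(4π × 0.0810 × 709) = 26.86 m, so C_max = 153/(0.43 × 213 × 26.86) = 0.0622 kg/m³.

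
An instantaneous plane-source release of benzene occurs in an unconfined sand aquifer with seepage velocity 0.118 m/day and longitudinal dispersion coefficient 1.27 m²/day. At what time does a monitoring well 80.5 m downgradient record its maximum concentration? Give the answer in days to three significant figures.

597 days

For the 1D instantaneous-source solution, setting ∂C/∂t = 0 at fixed x gives v²t² + 2Dt − x² = 0, so t = (√(D² + v²x²) − D)/v².
√(D² + v²x²) = √(1.27² + 0.118² × 80.5²) = 9.584; v² = 0.013924.
t = (9.584 − 1.27)/0.013924 = 597 days (vs. the pure-advection estimate x/v = 682 d).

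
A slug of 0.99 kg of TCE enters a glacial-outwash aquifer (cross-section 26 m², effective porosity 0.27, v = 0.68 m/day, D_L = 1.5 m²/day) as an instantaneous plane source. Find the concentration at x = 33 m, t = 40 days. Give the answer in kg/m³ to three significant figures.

For an instantaneous plane source, C(x,t) = M/(n_e·A·√(4πDt)) · exp(−(x−vt)²/(4Dt)), with n_e·A the pore (flow) area.
Plume center vt = 0.68 × 40 = 27.2 m, so the well at 33 m is 5.8 m downgradient of the peak.
√(4πDt) = 27.46 m, giving peak height M/(n_e·A·√(4πDt)) = 0.99/(0.27 × 26 × 27.46) = 0.005136 kg/m³.
(x−vt)²/(4Dt) = (5.8)²/(4 × 1.5 × 40) = 0.1402; exp(−0.1402) = 0.8692.
C = 0.005136 × 0.8692 = 0.00446 kg/m³.

0.00446 kg/m³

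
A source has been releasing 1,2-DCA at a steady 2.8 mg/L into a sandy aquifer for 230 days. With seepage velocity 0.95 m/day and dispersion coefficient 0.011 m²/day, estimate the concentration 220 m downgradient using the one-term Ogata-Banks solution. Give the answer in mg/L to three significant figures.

For a continuous step input, C/C₀ ≈ ½·erfc((x−vt)/(2√(Dt))).
vt = 0.95 × 230 = 218.5 m and 2√(Dt) = 2√(0.011 × 230) = 3.181 m.
Argument (x−vt)/(2√(Dt)) = (220 − 218.5)/3.181 = 0.4715; ½·erfc(0.4715) = 0.2524.
C = 2.8 × 0.2524 = 0.707 mg/L.

0.707 mg/L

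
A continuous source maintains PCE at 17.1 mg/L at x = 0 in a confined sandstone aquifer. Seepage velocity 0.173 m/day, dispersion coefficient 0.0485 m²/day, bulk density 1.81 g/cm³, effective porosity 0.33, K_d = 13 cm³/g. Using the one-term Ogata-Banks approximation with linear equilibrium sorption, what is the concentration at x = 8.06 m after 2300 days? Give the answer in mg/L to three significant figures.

1.24 mg/L

Retardation factor R = 1 + ρ_b·K_d/n = 1 + 1.81 × 13/0.33 = 72.30.
Sorption retards both mechanisms: v_R = v/R = 0.002393 m/day, D_R = D/R = 0.0006708 m²/day.
v_R·t = 0.002393 × 2300 = 5.5039 m; 2√(D_R t) = 2.484 m; argument = (8.06 − 5.5039)/2.484 = 1.029.
C = C₀ × ½·erfc(1.029) = 17.1 × 0.07280 = 1.24 mg/L.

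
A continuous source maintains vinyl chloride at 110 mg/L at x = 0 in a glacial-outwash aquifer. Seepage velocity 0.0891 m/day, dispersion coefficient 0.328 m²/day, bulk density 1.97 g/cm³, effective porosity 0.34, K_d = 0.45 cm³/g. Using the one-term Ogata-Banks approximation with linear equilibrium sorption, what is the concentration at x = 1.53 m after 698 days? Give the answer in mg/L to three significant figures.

Retardation factor R = 1 + ρ_b·K_d/n = 1 + 1.97 × 0.45/0.34 = 3.607.
Sorption retards both mechanisms: v_R = v/R = 0.02470 m/day, D_R = D/R = 0.09093 m²/day.
v_R·t = 0.02470 × 698 = 17.2406 m; 2√(D_R t) = 15.93 m; argument = (1.53 − 17.2406)/15.93 = -0.9862.
C = C₀ × ½·erfc(-0.9862) = 110 × 0.9184 = 101 mg/L.

101 mg/L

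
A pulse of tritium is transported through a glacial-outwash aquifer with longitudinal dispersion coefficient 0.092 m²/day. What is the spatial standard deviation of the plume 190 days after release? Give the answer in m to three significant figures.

5.91 m

Dispersive spreading gives a Gaussian with σ² = 2Dt; advection only shifts the center.
σ = √(2 × 0.092 × 190) = 5.91 m.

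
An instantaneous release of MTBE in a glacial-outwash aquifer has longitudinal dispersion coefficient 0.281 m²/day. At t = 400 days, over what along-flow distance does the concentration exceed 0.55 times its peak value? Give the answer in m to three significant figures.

32.8 m

The plume is Gaussian with σ = √(2Dt) = √(2 × 0.281 × 400) = 14.99 m.
C/C_peak = exp(−Δx²/(2σ²)) = 0.55 ⇒ Δx = σ·√(−2 ln 0.55) = 14.99 × 1.093 = 16.38 m.
Width = 2Δx = 32.8 m.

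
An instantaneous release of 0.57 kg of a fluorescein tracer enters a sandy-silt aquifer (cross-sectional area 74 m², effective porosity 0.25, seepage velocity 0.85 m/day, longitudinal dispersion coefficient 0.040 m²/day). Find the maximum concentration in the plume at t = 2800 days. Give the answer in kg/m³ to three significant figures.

0.000821 kg/m³

The peak of an instantaneous 1D plume sits at x = vt; there the Gaussian factor is 1 and C_max = M/(n_e·A·√(4πDt)), where n_e·A is the pore area the mass is dissolved in.
√(4πDt) = √(4π × 0.040 × 2800) = 37.52 m, so C_max = 0.57/(0.25 × 74 × 37.52) = 0.000821 kg/m³.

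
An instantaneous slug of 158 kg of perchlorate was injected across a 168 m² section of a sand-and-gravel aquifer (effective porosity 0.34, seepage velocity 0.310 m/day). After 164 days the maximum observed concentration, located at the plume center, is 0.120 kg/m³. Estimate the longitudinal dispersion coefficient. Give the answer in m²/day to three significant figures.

At the plume center C_max = M/(n_e·A·√(4πDt)), so D = M²/(4πt·(n_e·A·C_max)²).
n_e·A·C_max = 0.34 × 168 × 0.120 = 6.854 kg/m.
D = 158²/(4π × 164 × 6.854²) = 0.258 m²/day.

0.258 m²/day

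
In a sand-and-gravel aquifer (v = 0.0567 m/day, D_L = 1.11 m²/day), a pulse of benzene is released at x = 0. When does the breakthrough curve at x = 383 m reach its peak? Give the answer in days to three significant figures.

6420 days

For the 1D instantaneous-source solution, setting ∂C/∂t = 0 at fixed x gives v²t² + 2Dt − x² = 0, so t = (√(D² + v²x²) − D)/v².
√(D² + v²x²) = √(1.11² + 0.0567² × 383²) = 21.74; v² = 0.00321489.
t = (21.74 − 1.11)/0.00321489 = 6420 days (vs. the pure-advection estimate x/v = 6750 d).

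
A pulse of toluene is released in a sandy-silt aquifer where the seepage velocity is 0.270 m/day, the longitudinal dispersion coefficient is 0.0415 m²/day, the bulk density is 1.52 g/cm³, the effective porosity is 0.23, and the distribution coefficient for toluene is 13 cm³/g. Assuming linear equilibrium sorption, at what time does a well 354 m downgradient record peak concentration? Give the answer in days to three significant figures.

Retardation factor R = 1 + ρ_b·K_d/n = 1 + 1.52 × 13/0.23 = 86.91.
Sorption retards both mechanisms: v_R = v/R = 0.003107 m/day, D_R = D/R = 0.0004775 m²/day.
Peak time from v_R²t² + 2D_R t − x² = 0: t = (√(D_R² + v_R²x²) − D_R)/v_R².
√(D_R² + v_R²x²) = √(0.0004775² + 0.003107² × 354²) = 1.100; v_R² = 9.653e-06.
t = (1.100 − 0.0004775)/9.653e-06 = 114000 days.

114000 days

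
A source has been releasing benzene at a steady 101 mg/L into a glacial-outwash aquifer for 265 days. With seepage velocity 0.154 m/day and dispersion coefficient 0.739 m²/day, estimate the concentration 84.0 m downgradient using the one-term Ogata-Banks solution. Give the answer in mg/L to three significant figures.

1.47 mg/L

For a continuous step input, C/C₀ ≈ ½·erfc((x−vt)/(2√(Dt))).
vt = 0.154 × 265 = 40.81 m and 2√(Dt) = 2√(0.739 × 265) = 27.99 m.
Argument (x−vt)/(2√(Dt)) = (84.0 − 40.81)/27.99 = 1.543; ½·erfc(1.543) = 0.01455.
C = 101 × 0.01455 = 1.47 mg/L.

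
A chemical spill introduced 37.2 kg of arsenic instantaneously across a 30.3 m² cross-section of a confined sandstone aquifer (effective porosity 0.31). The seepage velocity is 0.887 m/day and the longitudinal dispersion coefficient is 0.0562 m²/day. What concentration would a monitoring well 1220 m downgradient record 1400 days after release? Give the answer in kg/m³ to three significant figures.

0.0278 kg/m³

For an instantaneous plane source, C(x,t) = M/(n_e·A·√(4πDt)) · exp(−(x−vt)²/(4Dt)), with n_e·A the pore (flow) area.
Plume center vt = 0.887 × 1400 = 1241.8 m, so the well at 1220 m is 21.8 m upgradient of the peak.
√(4πDt) = 31.44 m, giving peak height M/(n_e·A·√(4πDt)) = 37.2/(0.31 × 30.3 × 31.44) = 0.1260 kg/m³.
(x−vt)²/(4Dt) = (-21.8)²/(4 × 0.0562 × 1400) = 1.510; exp(−1.510) = 0.2209.
C = 0.1260 × 0.2209 = 0.0278 kg/m³.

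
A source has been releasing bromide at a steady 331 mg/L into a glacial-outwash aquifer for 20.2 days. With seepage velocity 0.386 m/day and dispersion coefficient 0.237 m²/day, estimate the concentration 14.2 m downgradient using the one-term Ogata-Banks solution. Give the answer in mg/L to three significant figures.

For a continuous step input, C/C₀ ≈ ½·erfc((x−vt)/(2√(Dt))).
vt = 0.386 × 20.2 = 7.7972 m and 2√(Dt) = 2√(0.237 × 20.2) = 4.376 m.
Argument (x−vt)/(2√(Dt)) = (14.2 − 7.7972)/4.376 = 1.463; ½·erfc(1.463) = 0.01927.
C = 331 × 0.01927 = 6.38 mg/L.

6.38 mg/L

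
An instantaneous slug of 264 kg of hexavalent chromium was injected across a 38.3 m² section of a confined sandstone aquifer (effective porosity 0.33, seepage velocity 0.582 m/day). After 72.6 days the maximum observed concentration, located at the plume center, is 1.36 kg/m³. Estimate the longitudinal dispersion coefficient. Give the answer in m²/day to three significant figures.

0.259 m²/day

At the plume center C_max = M/(n_e·A·√(4πDt)), so D = M²/(4πt·(n_e·A·C_max)²).
n_e·A·C_max = 0.33 × 38.3 × 1.36 = 17.19 kg/m.
D = 264²/(4π × 72.6 × 17.19²) = 0.259 m²/day.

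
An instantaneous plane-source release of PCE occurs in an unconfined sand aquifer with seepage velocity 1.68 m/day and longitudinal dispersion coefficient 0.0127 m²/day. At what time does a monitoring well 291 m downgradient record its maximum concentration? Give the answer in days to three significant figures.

For the 1D instantaneous-source solution, setting ∂C/∂t = 0 at fixed x gives v²t² + 2Dt − x² = 0, so t = (√(D² + v²x²) − D)/v².
√(D² + v²x²) = √(0.0127² + 1.68² × 291²) = 488.9; v² = 2.8224.
t = (488.9 − 0.0127)/2.8224 = 173 days (vs. the pure-advection estimate x/v = 173 d).

173 days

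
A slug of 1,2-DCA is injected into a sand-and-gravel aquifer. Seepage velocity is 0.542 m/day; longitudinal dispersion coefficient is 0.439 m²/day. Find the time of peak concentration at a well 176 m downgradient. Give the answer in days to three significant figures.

For the 1D instantaneous-source solution, setting ∂C/∂t = 0 at fixed x gives v²t² + 2Dt − x² = 0, so t = (√(D² + v²x²) − D)/v².
√(D² + v²x²) = √(0.439² + 0.542² × 176²) = 95.39; v² = 0.293764.
t = (95.39 − 0.439)/0.293764 = 323 days (vs. the pure-advection estimate x/v = 325 d).

323 days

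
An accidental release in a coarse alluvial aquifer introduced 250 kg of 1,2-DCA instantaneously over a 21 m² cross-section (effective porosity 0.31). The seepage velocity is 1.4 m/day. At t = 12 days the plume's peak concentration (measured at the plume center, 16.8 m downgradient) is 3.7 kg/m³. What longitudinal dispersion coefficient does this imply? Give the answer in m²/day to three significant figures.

At the plume center C_max = M/(n_e·A·√(4πDt)), so D = M²/(4πt·(n_e·A·C_max)²).
n_e·A·C_max = 0.31 × 21 × 3.7 = 24.09 kg/m.
D = 250²/(4π × 12 × 24.09²) = 0.714 m²/day.

0.714 m²/day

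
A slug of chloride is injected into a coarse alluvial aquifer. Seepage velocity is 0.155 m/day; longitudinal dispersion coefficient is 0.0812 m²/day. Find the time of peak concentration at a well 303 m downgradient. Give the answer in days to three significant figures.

1950 days

For the 1D instantaneous-source solution, setting ∂C/∂t = 0 at fixed x gives v²t² + 2Dt − x² = 0, so t = (√(D² + v²x²) − D)/v².
√(D² + v²x²) = √(0.0812² + 0.155² × 303²) = 46.97; v² = 0.024025.
t = (46.97 − 0.0812)/0.024025 = 1950 days (vs. the pure-advection estimate x/v = 1950 d).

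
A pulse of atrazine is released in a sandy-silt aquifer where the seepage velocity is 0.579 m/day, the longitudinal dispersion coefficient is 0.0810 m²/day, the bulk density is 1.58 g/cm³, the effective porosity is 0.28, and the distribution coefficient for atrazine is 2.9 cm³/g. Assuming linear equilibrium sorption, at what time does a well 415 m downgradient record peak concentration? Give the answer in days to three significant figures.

12400 days

Retardation factor R = 1 + ρ_b·K_d/n = 1 + 1.58 × 2.9/0.28 = 17.36.
Sorption retards both mechanisms: v_R = v/R = 0.03335 m/day, D_R = D/R = 0.004666 m²/day.
Peak time from v_R²t² + 2D_R t − x² = 0: t = (√(D_R² + v_R²x²) − D_R)/v_R².
√(D_R² + v_R²x²) = √(0.004666² + 0.03335² × 415²) = 13.84; v_R² = 0.001112.
t = (13.84 − 0.004666)/0.001112 = 12400 days.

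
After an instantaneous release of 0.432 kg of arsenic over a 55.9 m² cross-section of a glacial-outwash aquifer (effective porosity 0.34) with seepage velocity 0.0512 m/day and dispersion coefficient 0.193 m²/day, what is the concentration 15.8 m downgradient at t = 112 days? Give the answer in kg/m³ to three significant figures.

0.000427 kg/m³

For an instantaneous plane source, C(x,t) = M/(n_e·A·√(4πDt)) · exp(−(x−vt)²/(4Dt)), with n_e·A the pore (flow) area.
Plume center vt = 0.0512 × 112 = 5.7344 m, so the well at 15.8 m is 10.0656 m downgradient of the peak.
√(4πDt) = 16.48 m, giving peak height M/(n_e·A·√(4πDt)) = 0.432/(0.34 × 55.9 × 16.48) = 0.001379 kg/m³.
(x−vt)²/(4Dt) = (10.0656)²/(4 × 0.193 × 112) = 1.172; exp(−1.172) = 0.3097.
C = 0.001379 × 0.3097 = 0.000427 kg/m³.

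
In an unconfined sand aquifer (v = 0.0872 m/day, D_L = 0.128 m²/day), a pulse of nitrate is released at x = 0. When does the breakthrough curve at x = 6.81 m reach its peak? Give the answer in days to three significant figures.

63.1 days

For the 1D instantaneous-source solution, setting ∂C/∂t = 0 at fixed x gives v²t² + 2Dt − x² = 0, so t = (√(D² + v²x²) − D)/v².
√(D² + v²x²) = √(0.128² + 0.0872² × 6.81²) = 0.6075; v² = 0.00760384.
t = (0.6075 − 0.128)/0.00760384 = 63.1 days (vs. the pure-advection estimate x/v = 78.1 d).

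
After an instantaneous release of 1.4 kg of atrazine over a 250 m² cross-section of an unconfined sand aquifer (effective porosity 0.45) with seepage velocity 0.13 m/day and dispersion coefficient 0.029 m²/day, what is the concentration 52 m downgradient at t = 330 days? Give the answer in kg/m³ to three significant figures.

0.000130 kg/m³

For an instantaneous plane source, C(x,t) = M/(n_e·A·√(4πDt)) · exp(−(x−vt)²/(4Dt)), with n_e·A the pore (flow) area.
Plume center vt = 0.13 × 330 = 42.9 m, so the well at 52 m is 9.1 m downgradient of the peak.
√(4πDt) = 10.97 m, giving peak height M/(n_e·A·√(4πDt)) = 1.4/(0.45 × 250 × 10.97) = 0.001134 kg/m³.
(x−vt)²/(4Dt) = (9.1)²/(4 × 0.029 × 330) = 2.163; exp(−2.163) = 0.1150.
C = 0.001134 × 0.1150 = 0.000130 kg/m³.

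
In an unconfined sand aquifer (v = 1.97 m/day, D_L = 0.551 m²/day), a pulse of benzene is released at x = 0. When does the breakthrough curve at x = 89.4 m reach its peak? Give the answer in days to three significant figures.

45.2 days

For the 1D instantaneous-source solution, setting ∂C/∂t = 0 at fixed x gives v²t² + 2Dt − x² = 0, so t = (√(D² + v²x²) − D)/v².
√(D² + v²x²) = √(0.551² + 1.97² × 89.4²) = 176.1; v² = 3.8809.
t = (176.1 − 0.551)/3.8809 = 45.2 days (vs. the pure-advection estimate x/v = 45.4 d).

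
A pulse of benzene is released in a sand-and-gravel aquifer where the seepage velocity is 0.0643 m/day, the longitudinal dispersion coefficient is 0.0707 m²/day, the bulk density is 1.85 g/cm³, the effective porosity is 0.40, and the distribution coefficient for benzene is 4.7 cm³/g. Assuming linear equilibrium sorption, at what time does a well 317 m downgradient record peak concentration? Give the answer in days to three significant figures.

112000 days

Retardation factor R = 1 + ρ_b·K_d/n = 1 + 1.85 × 4.7/0.40 = 22.74.
Sorption retards both mechanisms: v_R = v/R = 0.002828 m/day, D_R = D/R = 0.003109 m²/day.
Peak time from v_R²t² + 2D_R t − x² = 0: t = (√(D_R² + v_R²x²) − D_R)/v_R².
√(D_R² + v_R²x²) = √(0.003109² + 0.002828² × 317²) = 0.8965; v_R² = 7.998e-06.
t = (0.8965 − 0.003109)/7.998e-06 = 112000 days.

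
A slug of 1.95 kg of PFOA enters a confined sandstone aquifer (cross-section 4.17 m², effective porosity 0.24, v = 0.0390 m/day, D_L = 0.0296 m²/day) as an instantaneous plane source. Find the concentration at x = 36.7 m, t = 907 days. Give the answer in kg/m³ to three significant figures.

0.104 kg/m³

For an instantaneous plane source, C(x,t) = M/(n_e·A·√(4πDt)) · exp(−(x−vt)²/(4Dt)), with n_e·A the pore (flow) area.
Plume center vt = 0.0390 × 907 = 35.373 m, so the well at 36.7 m is 1.327 m downgradient of the peak.
√(4πDt) = 18.37 m, giving peak height M/(n_e·A·√(4πDt)) = 1.95/(0.24 × 4.17 × 18.37) = 0.1061 kg/m³.
(x−vt)²/(4Dt) = (1.327)²/(4 × 0.0296 × 907) = 0.01640; exp(−0.01640) = 0.9837.
C = 0.1061 × 0.9837 = 0.104 kg/m³.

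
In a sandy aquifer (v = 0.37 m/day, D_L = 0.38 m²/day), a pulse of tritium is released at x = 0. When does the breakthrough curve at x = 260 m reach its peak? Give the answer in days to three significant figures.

For the 1D instantaneous-source solution, setting ∂C/∂t = 0 at fixed x gives v²t² + 2Dt − x² = 0, so t = (√(D² + v²x²) − D)/v².
√(D² + v²x²) = √(0.38² + 0.37² × 260²) = 96.20; v² = 0.1369.
t = (96.20 − 0.38)/0.1369 = 700 days (vs. the pure-advection estimate x/v = 703 d).

700 days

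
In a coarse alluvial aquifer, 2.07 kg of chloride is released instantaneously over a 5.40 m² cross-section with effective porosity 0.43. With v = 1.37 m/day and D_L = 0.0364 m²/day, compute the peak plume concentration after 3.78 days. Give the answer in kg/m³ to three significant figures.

The peak of an instantaneous 1D plume sits at x = vt; there the Gaussian factor is 1 and C_max = M/(n_e·A·√(4πDt)), where n_e·A is the pore area the mass is dissolved in.
√(4πDt) = √(4π × 0.0364 × 3.78) = 1.315 m, so C_max = 2.07/(0.43 × 5.40 × 1.315) = 0.678 kg/m³.

0.678 kg/m³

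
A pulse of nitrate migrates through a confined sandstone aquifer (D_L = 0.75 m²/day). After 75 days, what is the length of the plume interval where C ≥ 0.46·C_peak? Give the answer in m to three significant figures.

The plume is Gaussian with σ = √(2Dt) = √(2 × 0.75 × 75) = 10.61 m.
C/C_peak = exp(−Δx²/(2σ²)) = 0.46 ⇒ Δx = σ·√(−2 ln 0.46) = 10.61 × 1.246 = 13.22 m.
Width = 2Δx = 26.4 m.

26.4 m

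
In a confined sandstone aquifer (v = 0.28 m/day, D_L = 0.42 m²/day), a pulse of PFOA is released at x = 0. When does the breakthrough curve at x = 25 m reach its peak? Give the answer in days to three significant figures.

For the 1D instantaneous-source solution, setting ∂C/∂t = 0 at fixed x gives v²t² + 2Dt − x² = 0, so t = (√(D² + v²x²) − D)/v².
√(D² + v²x²) = √(0.42² + 0.28² × 25²) = 7.013; v² = 0.0784.
t = (7.013 − 0.42)/0.0784 = 84.1 days (vs. the pure-advection estimate x/v = 89.3 d).

84.1 days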